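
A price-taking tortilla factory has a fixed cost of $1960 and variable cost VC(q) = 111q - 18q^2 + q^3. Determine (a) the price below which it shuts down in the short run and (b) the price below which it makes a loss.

Shutdown price = min AVC. AVC = 111 - 18q + q^2, with vertex at q = 9 and minimum $30.
ATC = 1960/q + 111 - 18q + q^2. Setting dATC/dq = −1960/q^2 − 18 + 2q = 0 gives q = 14 (since 2·14^3 − 18·14^2 = 1960).
min ATC = 1960/14 + 111 − 18·14 + 14^2 = $195. That is the break-even price.
Between these two prices the firm operates at a loss; above $195 it earns a profit.

Shutdown price = $30; break-even price = $195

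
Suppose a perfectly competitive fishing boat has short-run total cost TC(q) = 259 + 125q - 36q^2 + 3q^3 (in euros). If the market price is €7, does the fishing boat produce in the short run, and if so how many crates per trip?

Shut down

From TC, MC = TC'(q) = 125 - 72q + 9q^2 and AVC = VC/q = 125 - 36q + 3q^2.
AVC is minimized where dAVC/dq = -36 + 6q = 0, at q = 6; min AVC = 125 - 36·6 + 3·6^2 = €17.
With P < min AVC (€7 < €17), every unit sold adds to the loss.
The firm minimizes its loss by shutting down and losing only its fixed cost of €259.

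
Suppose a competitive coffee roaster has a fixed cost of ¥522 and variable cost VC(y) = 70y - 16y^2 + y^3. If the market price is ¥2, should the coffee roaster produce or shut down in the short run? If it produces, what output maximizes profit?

Variable cost is VC = 70y - 16y^2 + y^3, so AVC = VC/y = 70 - 16y + y^2 and MC = dTC/dy = 70 - 32y + 3y^2.
AVC is minimized where dAVC/dy = -16 + 2y = 0, at y = 8; min AVC = 70 - 16·8 + 8^2 = ¥6.
Since P = ¥2 < min AVC = ¥6, price fails to cover variable cost at any output.
Best response: produce nothing and absorb the ¥522 fixed cost.

Shut down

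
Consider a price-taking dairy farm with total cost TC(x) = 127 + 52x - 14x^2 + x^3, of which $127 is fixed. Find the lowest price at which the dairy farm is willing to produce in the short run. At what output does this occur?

The firm shuts down when price falls below the minimum of average variable cost. AVC = VC/x = 52 - 14x + x^2.
dAVC/dx = -14 + 2x = 0 gives x = 7. min AVC = 52 - 14·7 + 7^2 = 3.
So the shutdown price is $3.

$3 per unit, at x = 7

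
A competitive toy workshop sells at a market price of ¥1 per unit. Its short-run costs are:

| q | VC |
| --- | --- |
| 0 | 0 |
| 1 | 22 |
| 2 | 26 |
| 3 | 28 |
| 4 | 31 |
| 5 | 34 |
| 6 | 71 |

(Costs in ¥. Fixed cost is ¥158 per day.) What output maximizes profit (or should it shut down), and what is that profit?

Profit at each row (π = 1q − TC): q=0: -158; q=1: -179; q=2: -182; q=3: -183; q=4: -185; q=5: -187; q=6: -223.
Profit is highest at q = 0. Equivalently, the lowest AVC in the table is 34/5 ≈ ¥6.80 at q = 5, and P = ¥1 falls below it — price never covers variable cost, so the firm shuts down and loses only its fixed cost.

q = 0 (shut down); profit = -¥158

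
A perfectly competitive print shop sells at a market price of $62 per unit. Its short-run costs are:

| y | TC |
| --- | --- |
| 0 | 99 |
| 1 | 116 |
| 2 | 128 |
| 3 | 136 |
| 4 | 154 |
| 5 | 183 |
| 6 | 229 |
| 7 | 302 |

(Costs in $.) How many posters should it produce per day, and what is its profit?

y = 6; profit = $143

Tabulate TR − TC: y=0: -99; y=1: -54; y=2: -4; y=3: 50; y=4: 94; y=5: 127; y=6: 143; y=7: 132.
Profit is maximized at y = 6. AVC there is 130/6 = $21.67 ≤ P, so producing beats shutting down (which would give -$99).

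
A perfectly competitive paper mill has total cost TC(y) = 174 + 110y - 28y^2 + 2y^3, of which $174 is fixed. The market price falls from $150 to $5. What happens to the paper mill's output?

Output falls from 10 to 0 (the firm shuts down)

AVC = 110 - 28y + 2y^2, minimized at y = 7 where min AVC = $12. MC = 110 - 56y + 6y^2.
With P = $150 above the shutdown price, P = MC gives y = 10.
At P = $5 < min AVC = $12, price no longer covers variable cost at any output, so the firm shuts down: y = 0.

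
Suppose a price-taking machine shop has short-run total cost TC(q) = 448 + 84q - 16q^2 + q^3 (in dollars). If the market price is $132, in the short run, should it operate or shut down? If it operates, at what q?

Produce at q = 12

From TC, MC = TC'(q) = 84 - 32q + 3q^2 and AVC = VC/q = 84 - 16q + q^2.
AVC hits its minimum where MC = AVC, at q = 8, giving min AVC = 84 - 16·8 + 8^2 = $20.
Because $132 ≥ $20, revenue can cover variable cost; the firm operates.
Solving P = MC: -48 - 32q + 3q^2 = 0 ⇒ q = -4/3 or 12. On the upward-sloping branch, q* = 12.
Check: AVC at q = 12 is $36 ≤ P, so revenue covers variable cost.
Profit = P·q − TC = 132·12 − 880 = $704.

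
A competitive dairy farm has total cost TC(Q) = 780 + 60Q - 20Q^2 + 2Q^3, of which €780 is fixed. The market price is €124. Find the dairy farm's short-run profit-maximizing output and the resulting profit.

Profit = -€12 at Q = 8

AVC = 60 - 20Q + 2Q^2; min AVC = €10 at Q = 5. Since P = €124 ≥ min AVC, the firm produces.
MC = 60 - 40Q + 6Q^2. Setting P = MC and taking the root on the rising branch gives Q* = 8.
TR = 124·8 = 992. TC = 780 + 224 = 1004. Profit = 992 − 1004 = -€12.
Shutting down would mean losing the fixed cost of €780, so operating at a loss of €12 is better by €768.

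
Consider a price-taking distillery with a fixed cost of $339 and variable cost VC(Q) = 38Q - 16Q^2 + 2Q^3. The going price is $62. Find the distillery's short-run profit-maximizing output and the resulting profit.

AVC = 38 - 16Q + 2Q^2 has its minimum $6 at Q = 4; price $62 clears that bar, so the firm operates.
MC = 38 - 32Q + 6Q^2. Setting P = MC and taking the root on the rising branch gives Q* = 6.
TR = 62·6 = 372. TC = 339 + 84 = 423. Profit = 372 − 423 = -$51.
That loss of $51 beats the $339 the firm would lose by shutting down; producing recovers $288 of fixed cost.

Profit = -$51 at Q = 6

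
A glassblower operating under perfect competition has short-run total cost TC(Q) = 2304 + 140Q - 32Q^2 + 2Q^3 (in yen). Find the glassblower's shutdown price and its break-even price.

Shutdown price = min AVC. AVC = 140 - 32Q + 2Q^2, with vertex at Q = 8 and minimum ¥12.
ATC = 2304/Q + 140 - 32Q + 2Q^2. Setting dATC/dQ = −2304/Q^2 − 32 + 4Q = 0 gives Q = 12 (since 4·12^3 − 32·12^2 = 2304).
min ATC = 2304/12 + 140 − 32·12 + 2·12^2 = ¥236. That is the break-even price.
Between these two prices the firm operates at a loss; above ¥236 it earns a profit.

Shutdown price = ¥12; break-even price = ¥236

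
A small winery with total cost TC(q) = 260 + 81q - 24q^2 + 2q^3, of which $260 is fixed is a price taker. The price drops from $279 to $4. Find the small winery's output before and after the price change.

AVC = 81 - 24q + 2q^2, minimized at q = 6 where min AVC = $9. MC = 81 - 48q + 6q^2.
At P = $279 ≥ min AVC, set P = MC on the rising branch: q = 11.
At P = $4 < min AVC = $9, price no longer covers variable cost at any output, so the firm shuts down: q = 0.

Output falls from 11 to 0 (the firm shuts down)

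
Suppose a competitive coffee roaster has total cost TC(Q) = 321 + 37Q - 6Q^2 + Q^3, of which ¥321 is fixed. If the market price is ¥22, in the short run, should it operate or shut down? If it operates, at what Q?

Strip out fixed cost: VC = 37Q - 6Q^2 + Q^3. Then AVC = 37 - 6Q + Q^2 and MC = 37 - 12Q + 3Q^2.
The AVC parabola has its vertex at Q = 6/2 = 3, where AVC = 37 - 6·3 + 3^2 = ¥28.
P = ¥22 lies below min AVC = ¥28; no output level covers variable cost.
The firm minimizes its loss by shutting down and losing only its fixed cost of ¥321.

Shut down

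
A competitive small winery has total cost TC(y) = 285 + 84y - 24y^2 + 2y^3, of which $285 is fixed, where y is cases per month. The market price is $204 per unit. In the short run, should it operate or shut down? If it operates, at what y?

Strip out fixed cost: VC = 84y - 24y^2 + 2y^3. Then AVC = 84 - 24y + 2y^2 and MC = 84 - 48y + 6y^2.
The AVC parabola has its vertex at y = 24/4 = 6, where AVC = 84 - 24·6 + 2·6^2 = $12.
P = $204 exceeds min AVC = $12, so the firm stays open.
P = MC gives -120 - 48y + 6y^2 = 0, with roots -2 and 10. Take the larger (rising MC): y* = 10.
Check: AVC at y = 10 is $44 ≤ P, so revenue covers variable cost.
Profit = P·y − TC = 204·10 − 725 = $1315.

Produce at y = 10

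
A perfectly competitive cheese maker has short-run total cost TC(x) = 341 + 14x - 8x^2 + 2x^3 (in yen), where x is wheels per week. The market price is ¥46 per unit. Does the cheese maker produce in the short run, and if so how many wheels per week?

Produce at x = 4

Variable cost is VC = 14x - 8x^2 + 2x^3, so AVC = VC/x = 14 - 8x + 2x^2 and MC = dTC/dx = 14 - 16x + 6x^2.
AVC is minimized where dAVC/dx = -8 + 4x = 0, at x = 2; min AVC = 14 - 8·2 + 2·2^2 = ¥6.
Because ¥46 ≥ ¥6, revenue can cover variable cost; the firm operates.
Solving P = MC: -32 - 16x + 6x^2 = 0 ⇒ x = -4/3 or 4. On the upward-sloping branch, x* = 4.
Check: AVC at x = 4 is ¥14 ≤ P, so revenue covers variable cost.
Profit = P·x − TC = 46·4 − 397 = -¥213, a loss, but smaller than the ¥341 fixed cost the firm would lose by shutting down.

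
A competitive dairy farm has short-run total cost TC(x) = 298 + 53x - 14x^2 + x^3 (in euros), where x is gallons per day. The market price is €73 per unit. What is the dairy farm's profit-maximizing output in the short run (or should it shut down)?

Produce at x = 10

Variable cost is VC = 53x - 14x^2 + x^3, so AVC = VC/x = 53 - 14x + x^2 and MC = dTC/dx = 53 - 28x + 3x^2.
The AVC parabola has its vertex at x = 14/2 = 7, where AVC = 53 - 14·7 + 7^2 = €4.
Since P = €73 ≥ min AVC = €4, price covers variable cost and the firm should produce.
Set P = MC: 73 = 53 - 28x + 3x^2 → -20 - 28x + 3x^2 = 0. The roots are x = -2/3 and x = 10; the profit-maximizing output is on the rising part of MC, so x* = 10.
Check: AVC at x = 10 is €13 ≤ P, so revenue covers variable cost.
Profit = P·x − TC = 73·10 − 428 = €302.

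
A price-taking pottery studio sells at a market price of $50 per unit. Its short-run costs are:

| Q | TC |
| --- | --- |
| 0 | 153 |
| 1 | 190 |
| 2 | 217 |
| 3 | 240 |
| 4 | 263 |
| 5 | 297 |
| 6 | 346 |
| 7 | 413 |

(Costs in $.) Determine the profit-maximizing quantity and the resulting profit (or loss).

Q = 6; profit = -$46

Tabulate TR − TC: Q=0: -153; Q=1: -140; Q=2: -117; Q=3: -90; Q=4: -63; Q=5: -47; Q=6: -46; Q=7: -63.
Profit is maximized at Q = 6. AVC there is 193/6 = $32.17 ≤ P, so producing beats shutting down (which would give -$153).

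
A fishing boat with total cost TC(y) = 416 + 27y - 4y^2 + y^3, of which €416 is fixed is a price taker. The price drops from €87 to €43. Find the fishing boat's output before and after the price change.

Output falls from 6 to 4

MC = 27 - 8y + 3y^2; the shutdown threshold is min AVC = €23 (at y = 2).
At P = €87 ≥ min AVC, set P = MC on the rising branch: y = 6.
At P = €43 ≥ min AVC, set P = MC: y = 4. The firm stays open but cuts output.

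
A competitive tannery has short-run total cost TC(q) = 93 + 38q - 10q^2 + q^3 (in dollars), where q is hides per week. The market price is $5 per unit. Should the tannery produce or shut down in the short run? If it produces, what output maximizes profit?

Shut down

Strip out fixed cost: VC = 38q - 10q^2 + q^3. Then AVC = 38 - 10q + q^2 and MC = 38 - 20q + 3q^2.
The AVC parabola has its vertex at q = 10/2 = 5, where AVC = 38 - 10·5 + 5^2 = $13.
With P < min AVC ($5 < $13), every unit sold adds to the loss.
Shutting down limits the loss to fixed cost, $93.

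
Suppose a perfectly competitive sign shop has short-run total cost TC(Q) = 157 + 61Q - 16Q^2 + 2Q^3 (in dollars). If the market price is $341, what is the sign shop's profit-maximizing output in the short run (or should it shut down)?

Variable cost is VC = 61Q - 16Q^2 + 2Q^3, so AVC = VC/Q = 61 - 16Q + 2Q^2 and MC = dTC/dQ = 61 - 32Q + 6Q^2.
AVC hits its minimum where MC = AVC, at Q = 4, giving min AVC = 61 - 16·4 + 2·4^2 = $29.
Because $341 ≥ $29, revenue can cover variable cost; the firm operates.
Set P = MC: 341 = 61 - 32Q + 6Q^2 → -280 - 32Q + 6Q^2 = 0. The roots are Q = -14/3 and Q = 10; the profit-maximizing output is on the rising part of MC, so Q* = 10.
Check: AVC at Q = 10 is $101 ≤ P, so revenue covers variable cost.
Profit = P·Q − TC = 341·10 − 1167 = $2243.

Produce at Q = 10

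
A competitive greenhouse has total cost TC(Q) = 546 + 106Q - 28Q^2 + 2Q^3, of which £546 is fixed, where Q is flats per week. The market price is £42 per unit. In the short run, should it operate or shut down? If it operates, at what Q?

Produce at Q = 8

From TC, MC = TC'(Q) = 106 - 56Q + 6Q^2 and AVC = VC/Q = 106 - 28Q + 2Q^2.
The AVC parabola has its vertex at Q = 28/4 = 7, where AVC = 106 - 28·7 + 2·7^2 = £8.
P = £42 exceeds min AVC = £8, so the firm stays open.
P = MC gives 64 - 56Q + 6Q^2 = 0, with roots 4/3 and 8. Take the larger (rising MC): Q* = 8.
Check: AVC at Q = 8 is £10 ≤ P, so revenue covers variable cost.
Profit = P·Q − TC = 42·8 − 626 = -£290, a loss, but smaller than the £546 fixed cost the firm would lose by shutting down.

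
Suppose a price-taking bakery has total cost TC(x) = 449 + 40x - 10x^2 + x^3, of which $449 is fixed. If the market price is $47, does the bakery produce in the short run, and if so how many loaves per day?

Strip out fixed cost: VC = 40x - 10x^2 + x^3. Then AVC = 40 - 10x + x^2 and MC = 40 - 20x + 3x^2.
AVC is minimized where dAVC/dx = -10 + 2x = 0, at x = 5; min AVC = 40 - 10·5 + 5^2 = $15.
Because $47 ≥ $15, revenue can cover variable cost; the firm operates.
Set P = MC: 47 = 40 - 20x + 3x^2 → -7 - 20x + 3x^2 = 0. The roots are x = -1/3 and x = 7; the profit-maximizing output is on the rising part of MC, so x* = 7.
Check: AVC at x = 7 is $19 ≤ P, so revenue covers variable cost.
Profit = P·x − TC = 47·7 − 582 = -$253, a loss, but smaller than the $449 fixed cost the firm would lose by shutting down.

Produce at x = 7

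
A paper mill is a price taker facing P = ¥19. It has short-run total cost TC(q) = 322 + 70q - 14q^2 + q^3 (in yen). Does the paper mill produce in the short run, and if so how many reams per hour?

Variable cost is VC = 70q - 14q^2 + q^3, so AVC = VC/q = 70 - 14q + q^2 and MC = dTC/dq = 70 - 28q + 3q^2.
AVC is minimized where dAVC/dq = -14 + 2q = 0, at q = 7; min AVC = 70 - 14·7 + 7^2 = ¥21.
With P < min AVC (¥19 < ¥21), every unit sold adds to the loss.
Shutting down limits the loss to fixed cost, ¥322.

Shut down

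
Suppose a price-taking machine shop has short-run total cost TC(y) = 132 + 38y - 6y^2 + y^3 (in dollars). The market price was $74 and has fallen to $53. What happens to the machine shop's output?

MC = 38 - 12y + 3y^2; the shutdown threshold is min AVC = $29 (at y = 3).
At P = $74 ≥ min AVC, set P = MC on the rising branch: y = 6.
At P = $53 ≥ min AVC, set P = MC: y = 5. The firm stays open but cuts output.

Output falls from 6 to 5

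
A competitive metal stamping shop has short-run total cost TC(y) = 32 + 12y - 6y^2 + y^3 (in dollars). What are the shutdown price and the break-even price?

Shutdown price = $3; break-even price = $12

AVC = 12 - 6y + y^2; minimized at y = 3, giving min AVC = $3. That is the shutdown price.
ATC = 32/y + 12 - 6y + y^2. Setting dATC/dy = −32/y^2 − 6 + 2y = 0 gives y = 4 (since 2·4^3 − 6·4^2 = 32).
min ATC = 32/4 + 12 − 6·4 + 4^2 = $12. That is the break-even price.
For $3 ≤ P < $12 the firm produces at a loss; below $3 it shuts down.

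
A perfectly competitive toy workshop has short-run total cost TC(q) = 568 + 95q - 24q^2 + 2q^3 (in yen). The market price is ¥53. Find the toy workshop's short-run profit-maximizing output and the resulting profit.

AVC = 95 - 24q + 2q^2; min AVC = ¥23 at q = 6. Since P = ¥53 ≥ min AVC, the firm produces.
MC = 95 - 48q + 6q^2. Setting P = MC and taking the root on the rising branch gives q* = 7.
TR = 53·7 = 371. TC = 568 + 175 = 743. Profit = 371 − 743 = -¥372.
That loss of ¥372 beats the ¥568 the firm would lose by shutting down; producing recovers ¥196 of fixed cost.

Profit = -¥372 at q = 7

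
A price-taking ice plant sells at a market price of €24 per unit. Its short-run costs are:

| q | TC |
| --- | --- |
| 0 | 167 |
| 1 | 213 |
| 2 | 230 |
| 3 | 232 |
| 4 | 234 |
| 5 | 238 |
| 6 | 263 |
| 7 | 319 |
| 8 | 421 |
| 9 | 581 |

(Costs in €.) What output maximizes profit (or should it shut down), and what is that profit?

Profit at each row (π = 24q − TC): q=0: -167; q=1: -189; q=2: -182; q=3: -160; q=4: -138; q=5: -118; q=6: -119; q=7: -151; q=8: -229; q=9: -365.
Profit is maximized at q = 5. AVC there is 71/5 = €14.20 ≤ P, so producing beats shutting down (which would give -€167).

q = 5; profit = -€118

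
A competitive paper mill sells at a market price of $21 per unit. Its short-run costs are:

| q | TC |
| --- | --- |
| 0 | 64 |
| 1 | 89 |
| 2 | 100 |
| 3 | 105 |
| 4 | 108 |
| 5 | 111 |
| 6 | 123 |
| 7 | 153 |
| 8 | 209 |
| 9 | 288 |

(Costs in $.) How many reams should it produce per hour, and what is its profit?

q = 6; profit = $3

Tabulate TR − TC: q=0: -64; q=1: -68; q=2: -58; q=3: -42; q=4: -24; q=5: -6; q=6: 3; q=7: -6; q=8: -41; q=9: -99.
Profit is maximized at q = 6. AVC there is 59/6 = $9.83 ≤ P, so producing beats shutting down (which would give -$64).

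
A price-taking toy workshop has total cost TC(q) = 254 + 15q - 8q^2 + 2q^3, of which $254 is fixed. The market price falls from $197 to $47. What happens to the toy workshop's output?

AVC = 15 - 8q + 2q^2, minimized at q = 2 where min AVC = $7. MC = 15 - 16q + 6q^2.
At P = $197 ≥ min AVC, set P = MC on the rising branch: q = 7.
At P = $47 ≥ min AVC, set P = MC: q = 4. The firm stays open but cuts output.

Output falls from 7 to 4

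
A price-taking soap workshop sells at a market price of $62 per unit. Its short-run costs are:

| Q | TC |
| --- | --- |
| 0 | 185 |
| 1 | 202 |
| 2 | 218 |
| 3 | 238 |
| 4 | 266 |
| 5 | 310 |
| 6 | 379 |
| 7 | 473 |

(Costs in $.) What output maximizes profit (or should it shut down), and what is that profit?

Tabulate TR − TC: Q=0: -185; Q=1: -140; Q=2: -94; Q=3: -52; Q=4: -18; Q=5: 0; Q=6: -7; Q=7: -39.
Profit is maximized at Q = 5. AVC there is 125/5 = $25 ≤ P, so producing beats shutting down (which would give -$185).

Q = 5; profit = $0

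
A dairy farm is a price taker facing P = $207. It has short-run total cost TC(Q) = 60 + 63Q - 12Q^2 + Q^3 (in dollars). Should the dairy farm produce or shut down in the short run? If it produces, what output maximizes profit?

Produce at Q = 12

Strip out fixed cost: VC = 63Q - 12Q^2 + Q^3. Then AVC = 63 - 12Q + Q^2 and MC = 63 - 24Q + 3Q^2.
The AVC parabola has its vertex at Q = 12/2 = 6, where AVC = 63 - 12·6 + 6^2 = $27.
Since P = $207 ≥ min AVC = $27, price covers variable cost and the firm should produce.
Set P = MC: 207 = 63 - 24Q + 3Q^2 → -144 - 24Q + 3Q^2 = 0. The roots are Q = -4 and Q = 12; the profit-maximizing output is on the rising part of MC, so Q* = 12.
Check: AVC at Q = 12 is $63 ≤ P, so revenue covers variable cost.
Profit = P·Q − TC = 207·12 − 816 = $1668.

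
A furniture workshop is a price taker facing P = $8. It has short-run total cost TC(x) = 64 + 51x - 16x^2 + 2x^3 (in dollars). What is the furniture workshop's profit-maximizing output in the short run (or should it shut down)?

Shut down

From TC, MC = TC'(x) = 51 - 32x + 6x^2 and AVC = VC/x = 51 - 16x + 2x^2.
The AVC parabola has its vertex at x = 16/4 = 4, where AVC = 51 - 16·4 + 2·4^2 = $19.
With P < min AVC ($8 < $19), every unit sold adds to the loss.
The firm minimizes its loss by shutting down and losing only its fixed cost of $64.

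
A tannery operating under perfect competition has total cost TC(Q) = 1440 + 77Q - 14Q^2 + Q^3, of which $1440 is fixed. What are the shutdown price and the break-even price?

Shutdown price = $28; break-even price = $173

AVC = 77 - 14Q + Q^2; minimized at Q = 7, giving min AVC = $28. That is the shutdown price.
ATC = 1440/Q + 77 - 14Q + Q^2. Setting dATC/dQ = −1440/Q^2 − 14 + 2Q = 0 gives Q = 12 (since 2·12^3 − 14·12^2 = 1440).
min ATC = 1440/12 + 77 − 14·12 + 12^2 = $173. That is the break-even price.
Between these two prices the firm operates at a loss; above $173 it earns a profit.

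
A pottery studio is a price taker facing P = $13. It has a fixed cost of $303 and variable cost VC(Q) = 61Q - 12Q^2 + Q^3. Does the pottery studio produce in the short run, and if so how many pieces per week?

Strip out fixed cost: VC = 61Q - 12Q^2 + Q^3. Then AVC = 61 - 12Q + Q^2 and MC = 61 - 24Q + 3Q^2.
The AVC parabola has its vertex at Q = 12/2 = 6, where AVC = 61 - 12·6 + 6^2 = $25.
With P < min AVC ($13 < $25), every unit sold adds to the loss.
The firm minimizes its loss by shutting down and losing only its fixed cost of $303.

Shut down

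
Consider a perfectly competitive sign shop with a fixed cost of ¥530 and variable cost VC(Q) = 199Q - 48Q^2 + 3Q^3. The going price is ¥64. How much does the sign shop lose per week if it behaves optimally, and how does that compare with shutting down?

Profit = -¥44 at Q = 9

AVC = 199 - 48Q + 3Q^2 has its minimum ¥7 at Q = 8; price ¥64 clears that bar, so the firm operates.
With MC = 199 - 96Q + 9Q^2, P = MC on the upward-sloping part at Q* = 9.
TR = 64·9 = 576. TC = 530 + 90 = 620. Profit = 576 − 620 = -¥44.
Shutting down would mean losing the fixed cost of ¥530, so operating at a loss of ¥44 is better by ¥486.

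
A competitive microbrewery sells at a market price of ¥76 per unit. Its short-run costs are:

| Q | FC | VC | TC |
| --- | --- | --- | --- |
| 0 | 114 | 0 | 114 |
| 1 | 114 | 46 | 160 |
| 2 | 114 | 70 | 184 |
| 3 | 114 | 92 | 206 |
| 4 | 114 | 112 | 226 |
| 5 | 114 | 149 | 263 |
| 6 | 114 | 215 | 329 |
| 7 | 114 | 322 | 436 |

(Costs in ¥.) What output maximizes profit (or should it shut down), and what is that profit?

Tabulate TR − TC: Q=0: -114; Q=1: -84; Q=2: -32; Q=3: 22; Q=4: 78; Q=5: 117; Q=6: 127; Q=7: 96.
Profit is maximized at Q = 6. AVC there is 215/6 = ¥35.83 ≤ P, so producing beats shutting down (which would give -¥114).

Q = 6; profit = ¥127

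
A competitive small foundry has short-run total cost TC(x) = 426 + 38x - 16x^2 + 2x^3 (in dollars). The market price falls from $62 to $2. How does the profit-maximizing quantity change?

Output falls from 6 to 0 (the firm shuts down)

AVC = 38 - 16x + 2x^2, minimized at x = 4 where min AVC = $6. MC = 38 - 32x + 6x^2.
At P = $62 ≥ min AVC, set P = MC on the rising branch: x = 6.
At P = $2 < min AVC = $6, price no longer covers variable cost at any output, so the firm shuts down: x = 0.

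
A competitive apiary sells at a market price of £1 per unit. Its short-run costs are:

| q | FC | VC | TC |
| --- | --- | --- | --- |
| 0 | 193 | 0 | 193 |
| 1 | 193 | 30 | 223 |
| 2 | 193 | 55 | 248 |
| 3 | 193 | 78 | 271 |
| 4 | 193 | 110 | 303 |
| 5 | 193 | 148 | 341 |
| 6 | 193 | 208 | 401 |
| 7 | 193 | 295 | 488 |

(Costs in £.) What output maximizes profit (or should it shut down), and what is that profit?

q = 0 (shut down); profit = -£193

Tabulate TR − TC: q=0: -193; q=1: -222; q=2: -246; q=3: -268; q=4: -299; q=5: -336; q=6: -395; q=7: -481.
Profit is highest at q = 0. Equivalently, the lowest AVC in the table is 78/3 ≈ £26 at q = 3, and P = £1 falls below it — price never covers variable cost, so the firm shuts down and loses only its fixed cost.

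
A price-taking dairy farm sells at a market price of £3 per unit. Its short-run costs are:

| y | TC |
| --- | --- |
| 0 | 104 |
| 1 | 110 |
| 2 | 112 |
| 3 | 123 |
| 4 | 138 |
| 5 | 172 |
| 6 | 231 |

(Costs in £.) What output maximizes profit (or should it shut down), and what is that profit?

y = 0 (shut down); profit = -£104

Compute π = P·y − TC at each output: y=0: -104; y=1: -107; y=2: -106; y=3: -114; y=4: -126; y=5: -157; y=6: -213.
Profit is highest at y = 0. Equivalently, the lowest AVC in the table is 8/2 ≈ £4 at y = 2, and P = £3 falls below it — price never covers variable cost, so the firm shuts down and loses only its fixed cost.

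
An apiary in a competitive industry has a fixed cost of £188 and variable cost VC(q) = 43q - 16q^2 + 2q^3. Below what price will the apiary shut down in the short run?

£11 per unit

The shutdown price is the minimum of AVC. VC = 43q - 16q^2 + 2q^3, so AVC = 43 - 16q + 2q^2.
dAVC/dq = -16 + 4q = 0 gives q = 4. min AVC = 43 - 16·4 + 2·4^2 = 11.
The firm shuts down for any P below £11.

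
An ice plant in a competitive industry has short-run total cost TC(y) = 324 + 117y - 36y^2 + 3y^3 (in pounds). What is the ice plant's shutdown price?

£9 per unit

Short-run supply begins at min AVC. From VC = 117y - 36y^2 + 3y^3, AVC = 117 - 36y + 3y^2.
dAVC/dy = -36 + 6y = 0 gives y = 6. min AVC = 117 - 36·6 + 3·6^2 = 9.
The firm shuts down for any P below £9.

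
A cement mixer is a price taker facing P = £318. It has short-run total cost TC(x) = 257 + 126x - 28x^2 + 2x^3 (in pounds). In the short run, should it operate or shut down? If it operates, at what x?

Strip out fixed cost: VC = 126x - 28x^2 + 2x^3. Then AVC = 126 - 28x + 2x^2 and MC = 126 - 56x + 6x^2.
The AVC parabola has its vertex at x = 28/4 = 7, where AVC = 126 - 28·7 + 2·7^2 = £28.
Since P = £318 ≥ min AVC = £28, price covers variable cost and the firm should produce.
Set P = MC: 318 = 126 - 56x + 6x^2 → -192 - 56x + 6x^2 = 0. The roots are x = -8/3 and x = 12; the profit-maximizing output is on the rising part of MC, so x* = 12.
Check: AVC at x = 12 is £78 ≤ P, so revenue covers variable cost.
Profit = P·x − TC = 318·12 − 1193 = £2623.

Produce at x = 12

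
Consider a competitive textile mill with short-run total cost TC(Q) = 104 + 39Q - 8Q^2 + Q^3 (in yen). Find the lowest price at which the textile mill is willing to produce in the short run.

¥23 per unit

The shutdown price is the minimum of AVC. VC = 39Q - 8Q^2 + Q^3, so AVC = 39 - 8Q + Q^2.
At the minimum of AVC, MC = AVC. MC = 39 - 16Q + 3Q^2; setting MC = AVC gives 2Q^2 - 8Q = 0, so Q = 4. min AVC = 23.
So the shutdown price is ¥23.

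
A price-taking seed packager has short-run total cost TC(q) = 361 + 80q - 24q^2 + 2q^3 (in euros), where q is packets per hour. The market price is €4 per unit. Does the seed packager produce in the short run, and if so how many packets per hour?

Strip out fixed cost: VC = 80q - 24q^2 + 2q^3. Then AVC = 80 - 24q + 2q^2 and MC = 80 - 48q + 6q^2.
The AVC parabola has its vertex at q = 24/4 = 6, where AVC = 80 - 24·6 + 2·6^2 = €8.
With P < min AVC (€4 < €8), every unit sold adds to the loss.
The firm minimizes its loss by shutting down and losing only its fixed cost of €361.

Shut down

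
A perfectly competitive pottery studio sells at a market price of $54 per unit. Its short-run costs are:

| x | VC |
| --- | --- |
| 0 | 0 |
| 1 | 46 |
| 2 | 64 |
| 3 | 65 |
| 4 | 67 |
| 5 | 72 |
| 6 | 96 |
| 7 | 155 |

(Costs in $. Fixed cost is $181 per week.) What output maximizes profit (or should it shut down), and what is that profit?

Tabulate TR − TC: x=0: -181; x=1: -173; x=2: -137; x=3: -84; x=4: -32; x=5: 17; x=6: 47; x=7: 42.
Profit is maximized at x = 6. AVC there is 96/6 = $16 ≤ P, so producing beats shutting down (which would give -$181).

x = 6; profit = $47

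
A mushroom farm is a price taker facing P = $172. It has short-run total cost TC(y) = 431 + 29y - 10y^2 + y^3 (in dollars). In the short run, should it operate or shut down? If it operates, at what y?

From TC, MC = TC'(y) = 29 - 20y + 3y^2 and AVC = VC/y = 29 - 10y + y^2.
AVC hits its minimum where MC = AVC, at y = 5, giving min AVC = 29 - 10·5 + 5^2 = $4.
Because $172 ≥ $4, revenue can cover variable cost; the firm operates.
Solving P = MC: -143 - 20y + 3y^2 = 0 ⇒ y = -13/3 or 11. On the upward-sloping branch, y* = 11.
Check: AVC at y = 11 is $40 ≤ P, so revenue covers variable cost.
Profit = P·y − TC = 172·11 − 871 = $1021.

Produce at y = 11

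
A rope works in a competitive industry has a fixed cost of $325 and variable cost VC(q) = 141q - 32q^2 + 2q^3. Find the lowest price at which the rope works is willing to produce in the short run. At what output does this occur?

The firm shuts down when price falls below the minimum of average variable cost. AVC = VC/q = 141 - 32q + 2q^2.
At the minimum of AVC, MC = AVC. MC = 141 - 64q + 6q^2; setting MC = AVC gives 4q^2 - 32q = 0, so q = 8. min AVC = 13.
For P < $13 the firm produces nothing.

$13 per unit, at q = 8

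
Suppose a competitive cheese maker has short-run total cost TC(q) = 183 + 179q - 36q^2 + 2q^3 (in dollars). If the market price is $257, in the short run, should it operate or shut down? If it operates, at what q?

Variable cost is VC = 179q - 36q^2 + 2q^3, so AVC = VC/q = 179 - 36q + 2q^2 and MC = dTC/dq = 179 - 72q + 6q^2.
AVC hits its minimum where MC = AVC, at q = 9, giving min AVC = 179 - 36·9 + 2·9^2 = $17.
P = $257 exceeds min AVC = $17, so the firm stays open.
P = MC gives -78 - 72q + 6q^2 = 0, with roots -1 and 13. Take the larger (rising MC): q* = 13.
Check: AVC at q = 13 is $49 ≤ P, so revenue covers variable cost.
Profit = P·q − TC = 257·13 − 820 = $2521.

Produce at q = 13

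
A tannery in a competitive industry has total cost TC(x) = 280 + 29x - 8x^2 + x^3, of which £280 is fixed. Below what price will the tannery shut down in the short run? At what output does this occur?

Short-run supply begins at min AVC. From VC = 29x - 8x^2 + x^3, AVC = 29 - 8x + x^2.
At the minimum of AVC, MC = AVC. MC = 29 - 16x + 3x^2; setting MC = AVC gives 2x^2 - 8x = 0, so x = 4. min AVC = 13.
For P < £13 the firm produces nothing.

£13 per unit, at x = 4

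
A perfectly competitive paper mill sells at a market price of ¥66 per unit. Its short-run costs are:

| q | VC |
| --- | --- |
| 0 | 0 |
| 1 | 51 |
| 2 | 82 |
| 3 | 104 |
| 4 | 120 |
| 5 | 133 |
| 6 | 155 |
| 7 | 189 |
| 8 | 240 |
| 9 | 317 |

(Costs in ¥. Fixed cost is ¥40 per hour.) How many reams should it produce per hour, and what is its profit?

Tabulate TR − TC: q=0: -40; q=1: -25; q=2: 10; q=3: 54; q=4: 104; q=5: 157; q=6: 201; q=7: 233; q=8: 248; q=9: 237.
Profit is maximized at q = 8. AVC there is 240/8 = ¥30 ≤ P, so producing beats shutting down (which would give -¥40).

q = 8; profit = ¥248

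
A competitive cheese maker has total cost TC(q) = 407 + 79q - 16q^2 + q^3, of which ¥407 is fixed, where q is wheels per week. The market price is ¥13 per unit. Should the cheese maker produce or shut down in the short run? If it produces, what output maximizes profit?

From TC, MC = TC'(q) = 79 - 32q + 3q^2 and AVC = VC/q = 79 - 16q + q^2.
AVC hits its minimum where MC = AVC, at q = 8, giving min AVC = 79 - 16·8 + 8^2 = ¥15.
With P < min AVC (¥13 < ¥15), every unit sold adds to the loss.
Best response: produce nothing and absorb the ¥407 fixed cost.

Shut down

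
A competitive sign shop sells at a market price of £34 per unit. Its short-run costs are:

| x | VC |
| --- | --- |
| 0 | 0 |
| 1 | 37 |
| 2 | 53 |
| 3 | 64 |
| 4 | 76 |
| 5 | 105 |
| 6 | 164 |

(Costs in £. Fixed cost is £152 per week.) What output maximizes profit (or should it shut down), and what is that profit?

x = 5; profit = -£87

Tabulate TR − TC: x=0: -152; x=1: -155; x=2: -137; x=3: -114; x=4: -92; x=5: -87; x=6: -112.
Profit is maximized at x = 5. AVC there is 105/5 = £21 ≤ P, so producing beats shutting down (which would give -£152).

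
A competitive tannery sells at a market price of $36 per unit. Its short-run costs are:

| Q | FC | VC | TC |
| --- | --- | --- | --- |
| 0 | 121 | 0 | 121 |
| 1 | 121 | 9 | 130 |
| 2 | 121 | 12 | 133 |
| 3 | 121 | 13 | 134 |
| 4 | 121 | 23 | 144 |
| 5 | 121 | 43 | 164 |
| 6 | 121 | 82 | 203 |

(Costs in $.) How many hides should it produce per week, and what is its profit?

Profit at each row (π = 36Q − TC): Q=0: -121; Q=1: -94; Q=2: -61; Q=3: -26; Q=4: 0; Q=5: 16; Q=6: 13.
Profit is maximized at Q = 5. AVC there is 43/5 = $8.60 ≤ P, so producing beats shutting down (which would give -$121).

Q = 5; profit = $16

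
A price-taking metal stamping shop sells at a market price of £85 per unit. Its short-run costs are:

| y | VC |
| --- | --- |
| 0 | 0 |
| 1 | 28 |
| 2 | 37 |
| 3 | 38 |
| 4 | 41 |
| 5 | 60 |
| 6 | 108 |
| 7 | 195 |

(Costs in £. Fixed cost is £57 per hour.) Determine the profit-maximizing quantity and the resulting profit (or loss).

Tabulate TR − TC: y=0: -57; y=1: 0; y=2: 76; y=3: 160; y=4: 242; y=5: 308; y=6: 345; y=7: 343.
Profit is maximized at y = 6. AVC there is 108/6 = £18 ≤ P, so producing beats shutting down (which would give -£57).

y = 6; profit = £345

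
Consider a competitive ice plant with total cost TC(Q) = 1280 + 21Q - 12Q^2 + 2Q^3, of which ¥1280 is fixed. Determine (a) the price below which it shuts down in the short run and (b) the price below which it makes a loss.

Shutdown price = ¥3; break-even price = ¥213

AVC = 21 - 12Q + 2Q^2; minimized at Q = 3, giving min AVC = ¥3. That is the shutdown price.
ATC = 1280/Q + 21 - 12Q + 2Q^2. Setting dATC/dQ = −1280/Q^2 − 12 + 4Q = 0 gives Q = 8 (since 4·8^3 − 12·8^2 = 1280).
min ATC = 1280/8 + 21 − 12·8 + 2·8^2 = ¥213. That is the break-even price.
For ¥3 ≤ P < ¥213 the firm produces at a loss; below ¥3 it shuts down.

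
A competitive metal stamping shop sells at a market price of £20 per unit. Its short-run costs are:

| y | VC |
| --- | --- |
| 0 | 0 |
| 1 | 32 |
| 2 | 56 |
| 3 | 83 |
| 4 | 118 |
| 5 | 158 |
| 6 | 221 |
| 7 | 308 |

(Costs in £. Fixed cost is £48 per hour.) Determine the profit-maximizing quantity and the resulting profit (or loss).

Profit at each row (π = 20y − TC): y=0: -48; y=1: -60; y=2: -64; y=3: -71; y=4: -86; y=5: -106; y=6: -149; y=7: -216.
Profit is highest at y = 0. Equivalently, the lowest AVC in the table is 83/3 ≈ £27.67 at y = 3, and P = £20 falls below it — price never covers variable cost, so the firm shuts down and loses only its fixed cost.

y = 0 (shut down); profit = -£48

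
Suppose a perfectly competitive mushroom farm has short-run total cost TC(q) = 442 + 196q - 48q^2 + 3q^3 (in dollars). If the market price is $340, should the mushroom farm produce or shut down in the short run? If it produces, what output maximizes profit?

From TC, MC = TC'(q) = 196 - 96q + 9q^2 and AVC = VC/q = 196 - 48q + 3q^2.
The AVC parabola has its vertex at q = 48/6 = 8, where AVC = 196 - 48·8 + 3·8^2 = $4.
P = $340 exceeds min AVC = $4, so the firm stays open.
Solving P = MC: -144 - 96q + 9q^2 = 0 ⇒ q = -4/3 or 12. On the upward-sloping branch, q* = 12.
Check: AVC at q = 12 is $52 ≤ P, so revenue covers variable cost.
Profit = P·q − TC = 340·12 − 1066 = $3014.

Produce at q = 12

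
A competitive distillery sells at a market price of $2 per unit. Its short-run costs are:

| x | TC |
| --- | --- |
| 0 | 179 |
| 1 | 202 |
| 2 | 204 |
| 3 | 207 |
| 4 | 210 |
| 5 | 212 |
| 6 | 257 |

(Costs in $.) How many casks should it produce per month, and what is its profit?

x = 0 (shut down); profit = -$179

Profit at each row (π = 2x − TC): x=0: -179; x=1: -200; x=2: -200; x=3: -201; x=4: -202; x=5: -202; x=6: -245.
Profit is highest at x = 0. Equivalently, the lowest AVC in the table is 33/5 ≈ $6.60 at x = 5, and P = $2 falls below it — price never covers variable cost, so the firm shuts down and loses only its fixed cost.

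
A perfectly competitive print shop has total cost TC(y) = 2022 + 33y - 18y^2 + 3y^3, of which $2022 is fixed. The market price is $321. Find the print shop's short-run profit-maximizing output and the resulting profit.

Profit = -$102 at y = 8

AVC = 33 - 18y + 3y^2; min AVC = $6 at y = 3. Since P = $321 ≥ min AVC, the firm produces.
With MC = 33 - 36y + 9y^2, P = MC on the upward-sloping part at y* = 8.
TR = 321·8 = 2568. TC = 2022 + 648 = 2670. Profit = 2568 − 2670 = -$102.
Shutting down would mean losing the fixed cost of $2022, so operating at a loss of $102 is better by $1920.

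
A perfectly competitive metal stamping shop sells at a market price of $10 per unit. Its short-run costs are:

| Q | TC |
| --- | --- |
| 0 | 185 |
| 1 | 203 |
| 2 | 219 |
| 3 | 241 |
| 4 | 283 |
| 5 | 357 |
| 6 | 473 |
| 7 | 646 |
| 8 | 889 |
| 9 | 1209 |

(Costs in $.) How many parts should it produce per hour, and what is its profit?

Q = 0 (shut down); profit = -$185

Compute π = P·Q − TC at each output: Q=0: -185; Q=1: -193; Q=2: -199; Q=3: -211; Q=4: -243; Q=5: -307; Q=6: -413; Q=7: -576; Q=8: -809; Q=9: -1119.
Profit is highest at Q = 0. Equivalently, the lowest AVC in the table is 34/2 ≈ $17 at Q = 2, and P = $10 falls below it — price never covers variable cost, so the firm shuts down and loses only its fixed cost.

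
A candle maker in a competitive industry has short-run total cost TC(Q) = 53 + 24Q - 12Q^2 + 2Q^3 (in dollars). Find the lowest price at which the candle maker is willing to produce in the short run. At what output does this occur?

$6 per unit, at Q = 3

The firm shuts down when price falls below the minimum of average variable cost. AVC = VC/Q = 24 - 12Q + 2Q^2.
dAVC/dQ = -12 + 4Q = 0 gives Q = 3. min AVC = 24 - 12·3 + 2·3^2 = 6.
For P < $6 the firm produces nothing.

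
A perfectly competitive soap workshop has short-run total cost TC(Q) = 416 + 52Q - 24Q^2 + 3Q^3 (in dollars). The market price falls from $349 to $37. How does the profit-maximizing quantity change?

Output falls from 9 to 5

AVC = 52 - 24Q + 3Q^2, minimized at Q = 4 where min AVC = $4. MC = 52 - 48Q + 9Q^2.
With P = $349 above the shutdown price, P = MC gives Q = 9.
At P = $37 ≥ min AVC, set P = MC: Q = 5. The firm stays open but cuts output.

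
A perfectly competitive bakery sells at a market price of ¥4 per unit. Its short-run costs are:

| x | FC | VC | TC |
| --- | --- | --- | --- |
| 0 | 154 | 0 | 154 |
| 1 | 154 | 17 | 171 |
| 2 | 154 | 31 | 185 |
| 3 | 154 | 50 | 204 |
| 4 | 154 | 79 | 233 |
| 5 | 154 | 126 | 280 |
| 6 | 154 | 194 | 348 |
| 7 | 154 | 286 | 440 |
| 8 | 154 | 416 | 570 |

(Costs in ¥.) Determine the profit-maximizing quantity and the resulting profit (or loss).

x = 0 (shut down); profit = -¥154

Tabulate TR − TC: x=0: -154; x=1: -167; x=2: -177; x=3: -192; x=4: -217; x=5: -260; x=6: -324; x=7: -412; x=8: -538.
Profit is highest at x = 0. Equivalently, the lowest AVC in the table is 31/2 ≈ ¥15.50 at x = 2, and P = ¥4 falls below it — price never covers variable cost, so the firm shuts down and loses only its fixed cost.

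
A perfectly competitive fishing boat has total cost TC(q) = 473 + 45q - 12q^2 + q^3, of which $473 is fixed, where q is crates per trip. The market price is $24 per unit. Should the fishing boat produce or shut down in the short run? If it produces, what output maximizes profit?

Produce at q = 7

Variable cost is VC = 45q - 12q^2 + q^3, so AVC = VC/q = 45 - 12q + q^2 and MC = dTC/dq = 45 - 24q + 3q^2.
The AVC parabola has its vertex at q = 12/2 = 6, where AVC = 45 - 12·6 + 6^2 = $9.
P = $24 exceeds min AVC = $9, so the firm stays open.
Set P = MC: 24 = 45 - 24q + 3q^2 → 21 - 24q + 3q^2 = 0. The roots are q = 1 and q = 7; the profit-maximizing output is on the rising part of MC, so q* = 7.
Check: AVC at q = 7 is $10 ≤ P, so revenue covers variable cost.
Profit = P·q − TC = 24·7 − 543 = -$375, a loss, but smaller than the $473 fixed cost the firm would lose by shutting down.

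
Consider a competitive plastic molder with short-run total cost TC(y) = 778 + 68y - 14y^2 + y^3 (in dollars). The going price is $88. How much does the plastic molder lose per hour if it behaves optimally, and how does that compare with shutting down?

AVC = 68 - 14y + y^2; min AVC = $19 at y = 7. Since P = $88 ≥ min AVC, the firm produces.
With MC = 68 - 28y + 3y^2, P = MC on the upward-sloping part at y* = 10.
TR = 88·10 = 880. TC = 778 + 280 = 1058. Profit = 880 − 1058 = -$178.
That loss of $178 beats the $778 the firm would lose by shutting down; producing recovers $600 of fixed cost.

Profit = -$178 at y = 10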